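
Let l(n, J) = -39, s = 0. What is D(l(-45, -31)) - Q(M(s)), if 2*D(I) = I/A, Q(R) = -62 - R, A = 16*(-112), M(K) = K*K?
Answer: 222247/3584 ≈ 62.011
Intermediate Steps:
M(K) = K²
A = -1792
D(I) = -I/3584 (D(I) = (I/(-1792))/2 = (I*(-1/1792))/2 = (-I/1792)/2 = -I/3584)
D(l(-45, -31)) - Q(M(s)) = -1/3584*(-39) - (-62 - 1*0²) = 39/3584 - (-62 - 1*0) = 39/3584 - (-62 + 0) = 39/3584 - 1*(-62) = 39/3584 + 62 = 222247/3584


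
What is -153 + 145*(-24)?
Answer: -3633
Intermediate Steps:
-153 + 145*(-24) = -153 - 3480 = -3633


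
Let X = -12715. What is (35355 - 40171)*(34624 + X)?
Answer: -105513744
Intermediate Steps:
(35355 - 40171)*(34624 + X) = (35355 - 40171)*(34624 - 12715) = -4816*21909 = -105513744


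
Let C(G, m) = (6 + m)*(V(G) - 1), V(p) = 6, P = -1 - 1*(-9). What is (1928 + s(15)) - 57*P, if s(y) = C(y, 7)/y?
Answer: 4429/3 ≈ 1476.3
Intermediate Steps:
P = 8 (P = -1 + 9 = 8)
C(G, m) = 30 + 5*m (C(G, m) = (6 + m)*(6 - 1) = (6 + m)*5 = 30 + 5*m)
s(y) = 65/y (s(y) = (30 + 5*7)/y = (30 + 35)/y = 65/y)
(1928 + s(15)) - 57*P = (1928 + 65/15) - 57*8 = (1928 + 65*(1/15)) - 456 = (1928 + 13/3) - 456 = 5797/3 - 456 = 4429/3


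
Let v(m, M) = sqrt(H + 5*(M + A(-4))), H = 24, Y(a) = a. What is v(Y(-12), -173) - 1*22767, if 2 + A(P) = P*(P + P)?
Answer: -22767 + I*sqrt(691) ≈ -22767.0 + 26.287*I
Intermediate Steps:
A(P) = -2 + 2*P**2 (A(P) = -2 + P*(P + P) = -2 + P*(2*P) = -2 + 2*P**2)
v(m, M) = sqrt(174 + 5*M) (v(m, M) = sqrt(24 + 5*(M + (-2 + 2*(-4)**2))) = sqrt(24 + 5*(M + (-2 + 2*16))) = sqrt(24 + 5*(M + (-2 + 32))) = sqrt(24 + 5*(M + 30)) = sqrt(24 + 5*(30 + M)) = sqrt(24 + (150 + 5*M)) = sqrt(174 + 5*M))
v(Y(-12), -173) - 1*22767 = sqrt(174 + 5*(-173)) - 1*22767 = sqrt(174 - 865) - 22767 = sqrt(-691) - 22767 = I*sqrt(691) - 22767 = -22767 + I*sqrt(691)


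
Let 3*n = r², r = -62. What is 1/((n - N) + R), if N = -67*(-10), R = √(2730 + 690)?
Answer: 2751/1666388 - 27*√95/1666388 ≈ 0.0014930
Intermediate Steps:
n = 3844/3 (n = (⅓)*(-62)² = (⅓)*3844 = 3844/3 ≈ 1281.3)
R = 6*√95 (R = √3420 = 6*√95 ≈ 58.481)
N = 670
1/((n - N) + R) = 1/((3844/3 - 1*670) + 6*√95) = 1/((3844/3 - 670) + 6*√95) = 1/(1834/3 + 6*√95)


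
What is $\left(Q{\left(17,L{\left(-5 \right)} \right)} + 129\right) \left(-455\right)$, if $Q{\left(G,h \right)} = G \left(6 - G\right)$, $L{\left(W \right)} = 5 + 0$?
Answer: $26390$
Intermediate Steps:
$L{\left(W \right)} = 5$
$\left(Q{\left(17,L{\left(-5 \right)} \right)} + 129\right) \left(-455\right) = \left(17 \left(6 - 17\right) + 129\right) \left(-455\right) = \left(17 \left(-11\right) + 129\right) \left(-455\right) = \left(-187 + 129\right) \left(-455\right) = \left(-58\right) \left(-455\right) = 26390$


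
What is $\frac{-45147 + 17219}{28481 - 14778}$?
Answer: $- \frac{27928}{13703} \approx -2.0381$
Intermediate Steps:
$\frac{-45147 + 17219}{28481 - 14778} = - \frac{27928}{28481 - 14778} = - \frac{27928}{13703}$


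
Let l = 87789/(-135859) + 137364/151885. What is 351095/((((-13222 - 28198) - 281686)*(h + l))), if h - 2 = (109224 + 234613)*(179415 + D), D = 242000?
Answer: -7244825739165425/966075171848849535850273596 ≈ -7.4992e-12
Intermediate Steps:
l = 5328303411/20634944215 (l = 87789*(-1/135859) + 137364*(1/151885) = -87789/135859 + 137364/151885 = 5328303411/20634944215 ≈ 0.25822)
h = 144898069357 (h = 2 + (109224 + 234613)*(179415 + 242000) = 2 + 343837*421415 = 2 + 144898069355 = 144898069357)
351095/((((-13222 - 28198) - 281686)*(h + l))) = 351095/((((-13222 - 28198) - 281686)*(144898069357 + 5328303411/20634944215))) = 351095/(((-41420 - 281686)*(2989963578048224223166/20634944215))) = 351095/((-323106*2989963578048224223166/20634944215)) = 351095/(-966075171848849535850273596/20634944215) = 351095*(-20634944215/966075171848849535850273596) = -7244825739165425/966075171848849535850273596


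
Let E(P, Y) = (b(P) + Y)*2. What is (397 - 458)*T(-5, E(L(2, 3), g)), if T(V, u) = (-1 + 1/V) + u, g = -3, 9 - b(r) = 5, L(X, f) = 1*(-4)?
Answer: -244/5 ≈ -48.800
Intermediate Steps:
L(X, f) = -4
b(r) = 4 (b(r) = 9 - 1*5 = 9 - 5 = 4)
E(P, Y) = 8 + 2*Y (E(P, Y) = (4 + Y)*2 = 8 + 2*Y)
T(V, u) = -1 + u + 1/V
(397 - 458)*T(-5, E(L(2, 3), g)) = (397 - 458)*(-1 + (8 + 2*(-3)) + 1/(-5)) = -61*(-1 + (8 - 6) - ⅕) = -61*(-1 + 2 - ⅕) = -61*⅘ = -244/5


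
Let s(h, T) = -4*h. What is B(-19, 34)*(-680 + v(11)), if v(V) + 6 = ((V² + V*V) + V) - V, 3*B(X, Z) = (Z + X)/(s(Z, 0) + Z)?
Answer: 370/17 ≈ 21.765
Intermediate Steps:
B(X, Z) = -(X + Z)/(9*Z) (B(X, Z) = ((Z + X)/(-4*Z + Z))/3 = ((X + Z)/((-3*Z)))/3 = ((X + Z)*(-1/(3*Z)))/3 = (-(X + Z)/(3*Z))/3 = -(X + Z)/(9*Z))
v(V) = -6 + 2*V² (v(V) = -6 + (((V² + V*V) + V) - V) = -6 + (((V² + V²) + V) - V) = -6 + ((2*V² + V) - V) = -6 + ((V + 2*V²) - V) = -6 + 2*V²)
B(-19, 34)*(-680 + v(11)) = ((⅑)*(-1*(-19) - 1*34)/34)*(-680 + (-6 + 2*11²)) = ((⅑)*(1/34)*(19 - 34))*(-680 + (-6 + 2*121)) = ((⅑)*(1/34)*(-15))*(-680 + (-6 + 242)) = -5*(-680 + 236)/102 = -5/102*(-444) = 370/17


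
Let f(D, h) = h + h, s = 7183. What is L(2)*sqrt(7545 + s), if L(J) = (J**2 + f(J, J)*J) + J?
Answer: 28*sqrt(3682) ≈ 1699.0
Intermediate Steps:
f(D, h) = 2*h
L(J) = J + 3*J**2 (L(J) = (J**2 + (2*J)*J) + J = (J**2 + 2*J**2) + J = 3*J**2 + J = J + 3*J**2)
L(2)*sqrt(7545 + s) = (2*(1 + 3*2))*sqrt(7545 + 7183) = (2*(1 + 6))*sqrt(14728) = (2*7)*(2*sqrt(3682)) = 14*(2*sqrt(3682)) = 28*sqrt(3682)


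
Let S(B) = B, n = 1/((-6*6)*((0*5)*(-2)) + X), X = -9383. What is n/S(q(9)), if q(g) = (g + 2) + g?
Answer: -1/187660 ≈ -5.3288e-6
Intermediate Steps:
q(g) = 2 + 2*g (q(g) = (2 + g) + g = 2 + 2*g)
n = -1/9383 (n = 1/((-6*6)*((0*5)*(-2)) - 9383) = 1/(-0*(-2) - 9383) = 1/(-36*0 - 9383) = 1/(0 - 9383) = 1/(-9383) = -1/9383 ≈ -0.00010658)
n/S(q(9)) = -1/(9383*(2 + 2*9)) = -1/(9383*(2 + 18)) = -1/9383/20 = -1/9383*1/20 = -1/187660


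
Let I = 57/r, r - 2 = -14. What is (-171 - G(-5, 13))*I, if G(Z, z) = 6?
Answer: 3363/4 ≈ 840.75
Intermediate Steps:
r = -12 (r = 2 - 14 = -12)
I = -19/4 (I = 57/(-12) = 57*(-1/12) = -19/4 ≈ -4.7500)
(-171 - G(-5, 13))*I = (-171 - 1*6)*(-19/4) = (-171 - 6)*(-19/4) = -177*(-19/4) = 3363/4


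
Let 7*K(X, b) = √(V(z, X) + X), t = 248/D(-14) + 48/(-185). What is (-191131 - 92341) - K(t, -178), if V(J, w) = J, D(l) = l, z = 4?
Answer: -283472 - 4*I*√1464645/9065 ≈ -2.8347e+5 - 0.53402*I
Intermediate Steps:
t = -23276/1295 (t = 248/(-14) + 48/(-185) = 248*(-1/14) + 48*(-1/185) = -124/7 - 48/185 = -23276/1295 ≈ -17.974)
K(X, b) = √(4 + X)/7
(-191131 - 92341) - K(t, -178) = (-191131 - 92341) - √(4 - 23276/1295)/7 = -283472 - √(-18096/1295)/7 = -283472 - 4*I*√1464645/1295/7 = -283472 - 4*I*√1464645/9065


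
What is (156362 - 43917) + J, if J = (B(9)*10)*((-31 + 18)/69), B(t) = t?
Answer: 2585845/23 ≈ 1.1243e+5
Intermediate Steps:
J = -390/23 (J = (9*10)*((-31 + 18)/69) = 90*(-13*1/69) = 90*(-13/69) = -390/23 ≈ -16.957)
(156362 - 43917) + J = (156362 - 43917) - 390/23 = 112445 - 390/23 = 2585845/23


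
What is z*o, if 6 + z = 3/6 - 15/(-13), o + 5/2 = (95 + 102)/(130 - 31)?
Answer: 11413/5148 ≈ 2.2170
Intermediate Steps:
o = -101/198 (o = -5/2 + (95 + 102)/(130 - 31) = -5/2 + 197/99 = -101/198 ≈ -0.51010)
z = -113/26 (z = -6 + (3/6 - 15/(-13)) = -6 + (3*(1/6) - 15*(-1/13)) = -6 + (1/2 + 15/13) = -6 + 43/26 = -113/26 ≈ -4.3462)
z*o = -113/26*(-101/198) = 11413/5148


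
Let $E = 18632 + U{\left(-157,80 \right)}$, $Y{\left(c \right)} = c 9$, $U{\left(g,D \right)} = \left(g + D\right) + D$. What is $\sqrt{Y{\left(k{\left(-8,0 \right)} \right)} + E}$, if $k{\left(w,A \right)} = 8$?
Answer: $\sqrt{18707} \approx 136.77$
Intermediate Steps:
$U{\left(g,D \right)} = g + 2 D$ ($U{\left(g,D \right)} = \left(D + g\right) + D = g + 2 D$)
$Y{\left(c \right)} = 9 c$
$E = 18635$ ($E = 18632 + \left(-157 + 2 \cdot 80\right) = 18632 + \left(-157 + 160\right) = 18632 + 3 = 18635$)
$\sqrt{Y{\left(k{\left(-8,0 \right)} \right)} + E} = \sqrt{9 \cdot 8 + 18635} = \sqrt{72 + 18635} = \sqrt{18707}$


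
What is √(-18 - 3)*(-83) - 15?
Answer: -15 - 83*I*√21 ≈ -15.0 - 380.35*I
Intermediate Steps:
√(-18 - 3)*(-83) - 15 = √(-21)*(-83) - 15 = (I*√21)*(-83) - 15 = -83*I*√21 - 15 = -15 - 83*I*√21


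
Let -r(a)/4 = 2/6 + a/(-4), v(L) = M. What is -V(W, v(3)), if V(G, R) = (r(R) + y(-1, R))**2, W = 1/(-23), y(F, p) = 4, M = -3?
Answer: -1/9 ≈ -0.11111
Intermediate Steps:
v(L) = -3
r(a) = -4/3 + a (r(a) = -4*(2/6 + a/(-4)) = -4*(2*(1/6) + a*(-1/4)) = -4*(1/3 - a/4) = -4/3 + a)
W = -1/23 ≈ -0.043478
V(G, R) = (8/3 + R)**2 (V(G, R) = ((-4/3 + R) + 4)**2 = (8/3 + R)**2)
-V(W, v(3)) = -(8 + 3*(-3))**2/9 = -(8 - 9)**2/9 = -(-1)**2/9 = -1/9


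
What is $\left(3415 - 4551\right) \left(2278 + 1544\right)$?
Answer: $-4341792$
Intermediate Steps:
$\left(3415 - 4551\right) \left(2278 + 1544\right) = \left(-1136\right) 3822 = -4341792$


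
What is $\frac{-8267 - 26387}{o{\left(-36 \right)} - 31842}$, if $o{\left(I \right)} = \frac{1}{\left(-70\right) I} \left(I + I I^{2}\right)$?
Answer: $\frac{2425780}{2230237} \approx 1.0877$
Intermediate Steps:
$o{\left(I \right)} = - \frac{I + I^{3}}{70 I}$ ($o{\left(I \right)} = - \frac{1}{70 I} \left(I + I^{3}\right) = - \frac{I + I^{3}}{70 I}$)
$\frac{-8267 - 26387}{o{\left(-36 \right)} - 31842} = \frac{-8267 - 26387}{\left(- \frac{1}{70} - \frac{\left(-36\right)^{2}}{70}\right) - 31842} = - \frac{34654}{\left(- \frac{1}{70} - \frac{648}{35}\right) - 31842} = - \frac{34654}{- \frac{1297}{70} - 31842} = - \frac{34654}{- \frac{2230237}{70}} = \left(-34654\right) \left(- \frac{70}{2230237}\right) = \frac{2425780}{2230237}$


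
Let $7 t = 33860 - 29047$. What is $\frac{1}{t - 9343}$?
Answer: $- \frac{7}{60588} \approx -0.00011553$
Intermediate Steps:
$t = \frac{4813}{7}$ ($t = \frac{33860 - 29047}{7} = \frac{1}{7} \cdot 4813 = \frac{4813}{7} \approx 687.57$)
$\frac{1}{t - 9343} = \frac{1}{\frac{4813}{7} - 9343} = \frac{1}{- \frac{60588}{7}} = - \frac{7}{60588}$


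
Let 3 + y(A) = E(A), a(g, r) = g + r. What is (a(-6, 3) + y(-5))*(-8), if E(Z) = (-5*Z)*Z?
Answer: 1048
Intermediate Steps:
E(Z) = -5*Z²
y(A) = -3 - 5*A²
(a(-6, 3) + y(-5))*(-8) = ((-6 + 3) + (-3 - 5*(-5)²))*(-8) = (-3 + (-3 - 5*25))*(-8) = (-3 + (-3 - 125))*(-8) = (-3 - 128)*(-8) = -131*(-8) = 1048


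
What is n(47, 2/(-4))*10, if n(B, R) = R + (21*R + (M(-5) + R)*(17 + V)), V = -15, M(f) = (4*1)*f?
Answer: -520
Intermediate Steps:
M(f) = 4*f
n(B, R) = -40 + 24*R (n(B, R) = R + (21*R + (4*(-5) + R)*(17 - 15)) = R + (21*R + (-20 + R)*2) = R + (21*R + (-40 + 2*R)) = R + (-40 + 23*R) = -40 + 24*R)
n(47, 2/(-4))*10 = (-40 + 24*(2/(-4)))*10 = (-40 + 24*(2*(-¼)))*10 = (-40 + 24*(-½))*10 = (-40 - 12)*10 = -52*10 = -520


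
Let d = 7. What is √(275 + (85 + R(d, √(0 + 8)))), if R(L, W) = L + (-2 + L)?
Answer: 2*√93 ≈ 19.287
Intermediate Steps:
R(L, W) = -2 + 2*L
√(275 + (85 + R(d, √(0 + 8)))) = √(275 + (85 + (-2 + 2*7))) = √(275 + (85 + (-2 + 14))) = √(275 + (85 + 12)) = √(275 + 97) = √372 = 2*√93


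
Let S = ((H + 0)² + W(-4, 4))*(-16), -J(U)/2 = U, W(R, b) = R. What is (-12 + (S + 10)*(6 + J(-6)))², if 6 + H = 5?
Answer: 1065024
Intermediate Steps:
J(U) = -2*U
H = -1 (H = -6 + 5 = -1)
S = 48 (S = ((-1 + 0)² - 4)*(-16) = ((-1)² - 4)*(-16) = (1 - 4)*(-16) = -3*(-16) = 48)
(-12 + (S + 10)*(6 + J(-6)))² = (-12 + (48 + 10)*(6 - 2*(-6)))² = (-12 + 58*(6 + 12))² = (-12 + 58*18)² = (-12 + 1044)² = 1032² = 1065024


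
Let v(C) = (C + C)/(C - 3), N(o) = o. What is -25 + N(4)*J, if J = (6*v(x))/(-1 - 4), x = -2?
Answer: -721/25 ≈ -28.840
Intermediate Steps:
v(C) = 2*C/(-3 + C) (v(C) = (2*C)/(-3 + C) = 2*C/(-3 + C))
J = -24/25 (J = (6*(2*(-2)/(-3 - 2)))/(-1 - 4) = (6*(2*(-2)/(-5)))/(-5) = (6*(2*(-2)*(-1/5)))*(-1/5) = (6*(4/5))*(-1/5) = (24/5)*(-1/5) = -24/25 ≈ -0.96000)
-25 + N(4)*J = -25 + 4*(-24/25) = -25 - 96/25 = -721/25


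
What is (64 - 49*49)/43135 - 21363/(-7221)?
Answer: 301539176/103825945 ≈ 2.9043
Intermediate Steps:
(64 - 49*49)/43135 - 21363/(-7221) = (64 - 2401)*(1/43135) - 21363*(-1/7221) = -2337*1/43135 + 7121/2407 = -2337/43135 + 7121/2407 = 301539176/103825945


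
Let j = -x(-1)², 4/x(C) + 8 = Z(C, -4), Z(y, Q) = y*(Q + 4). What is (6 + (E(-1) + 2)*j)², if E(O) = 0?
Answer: 121/4 ≈ 30.250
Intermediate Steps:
Z(y, Q) = y*(4 + Q)
x(C) = -½ (x(C) = 4/(-8 + C*(4 - 4)) = 4/(-8 + C*0) = 4/(-8 + 0) = 4/(-8) = 4*(-⅛) = -½)
j = -¼ (j = -(-½)² = -1*¼ = -¼ ≈ -0.25000)
(6 + (E(-1) + 2)*j)² = (6 + (0 + 2)*(-¼))² = (6 + 2*(-¼))² = (6 - ½)² = (11/2)² = 121/4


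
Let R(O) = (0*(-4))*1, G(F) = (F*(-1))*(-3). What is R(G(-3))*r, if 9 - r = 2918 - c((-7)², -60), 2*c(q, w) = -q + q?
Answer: 0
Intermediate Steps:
G(F) = 3*F (G(F) = -F*(-3) = 3*F)
R(O) = 0 (R(O) = 0*1 = 0)
c(q, w) = 0 (c(q, w) = (-q + q)/2 = (½)*0 = 0)
r = -2909 (r = 9 - (2918 - 1*0) = 9 - (2918 + 0) = 9 - 1*2918 = 9 - 2918 = -2909)
R(G(-3))*r = 0*(-2909) = 0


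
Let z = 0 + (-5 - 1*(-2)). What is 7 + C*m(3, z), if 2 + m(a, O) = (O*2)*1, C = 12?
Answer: -89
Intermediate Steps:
z = -3 (z = 0 + (-5 + 2) = 0 - 3 = -3)
m(a, O) = -2 + 2*O (m(a, O) = -2 + (O*2)*1 = -2 + (2*O)*1 = -2 + 2*O)
7 + C*m(3, z) = 7 + 12*(-2 + 2*(-3)) = 7 + 12*(-2 - 6) = 7 + 12*(-8) = 7 - 96 = -89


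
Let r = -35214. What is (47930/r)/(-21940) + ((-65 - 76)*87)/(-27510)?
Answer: 157979056367/354234880860 ≈ 0.44597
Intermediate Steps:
(47930/r)/(-21940) + ((-65 - 76)*87)/(-27510) = (47930/(-35214))/(-21940) + ((-65 - 76)*87)/(-27510) = (47930*(-1/35214))*(-1/21940) - 141*87*(-1/27510) = -23965/17607*(-1/21940) - 12267*(-1/27510) = 4793/77259516 + 4089/9170 = 157979056367/354234880860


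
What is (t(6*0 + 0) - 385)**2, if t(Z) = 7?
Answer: 142884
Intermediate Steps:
(t(6*0 + 0) - 385)**2 = (7 - 385)**2 = (-378)**2 = 142884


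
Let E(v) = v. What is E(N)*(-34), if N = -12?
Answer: 408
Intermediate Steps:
E(N)*(-34) = -12*(-34) = 408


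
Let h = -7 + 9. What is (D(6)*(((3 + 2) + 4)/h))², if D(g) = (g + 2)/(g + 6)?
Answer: 9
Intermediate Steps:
h = 2
D(g) = (2 + g)/(6 + g)
(D(6)*(((3 + 2) + 4)/h))² = (((2 + 6)/(6 + 6))*(((3 + 2) + 4)/2))² = ((8/12)*((5 + 4)*(½)))² = (((1/12)*8)*(9*(½)))² = ((⅔)*(9/2))² = 3² = 9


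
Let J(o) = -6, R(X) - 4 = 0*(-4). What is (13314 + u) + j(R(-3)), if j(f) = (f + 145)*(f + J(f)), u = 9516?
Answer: 22532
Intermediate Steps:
R(X) = 4 (R(X) = 4 + 0*(-4) = 4 + 0 = 4)
j(f) = (-6 + f)*(145 + f) (j(f) = (f + 145)*(f - 6) = (145 + f)*(-6 + f) = (-6 + f)*(145 + f))
(13314 + u) + j(R(-3)) = (13314 + 9516) + (-870 + 4**2 + 139*4) = 22830 + (-870 + 16 + 556) = 22830 - 298 = 22532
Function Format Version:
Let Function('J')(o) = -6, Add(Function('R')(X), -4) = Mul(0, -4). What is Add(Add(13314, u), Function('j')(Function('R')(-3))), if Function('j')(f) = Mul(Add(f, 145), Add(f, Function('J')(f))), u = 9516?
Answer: 22532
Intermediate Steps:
Function('R')(X) = 4 (Function('R')(X) = Add(4, Mul(0, -4)) = Add(4, 0) = 4)
Function('j')(f) = Mul(Add(-6, f), Add(145, f)) (Function('j')(f) = Mul(Add(f, 145), Add(f, -6)) = Mul(Add(145, f), Add(-6, f)) = Mul(Add(-6, f), Add(145, f)))
Add(Add(13314, u), Function('j')(Function('R')(-3))) = Add(Add(13314, 9516), Add(-870, Pow(4, 2), Mul(139, 4))) = Add(22830, Add(-870, 16, 556)) = Add(22830, -298) = 22532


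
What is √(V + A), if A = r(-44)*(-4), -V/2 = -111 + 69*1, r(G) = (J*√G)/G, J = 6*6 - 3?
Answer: √(84 + 6*I*√11) ≈ 9.2283 + 1.0782*I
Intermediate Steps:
J = 33 (J = 36 - 3 = 33)
r(G) = 33/√G (r(G) = (33*√G)/G = 33/√G)
V = 84 (V = -2*(-111 + 69*1) = -2*(-111 + 69) = -2*(-42) = 84)
A = 6*I*√11 (A = (33/√(-44))*(-4) = (33*(-I*√11/22))*(-4) = -3*I*√11/2*(-4) = 6*I*√11 ≈ 19.9*I)
√(V + A) = √(84 + 6*I*√11)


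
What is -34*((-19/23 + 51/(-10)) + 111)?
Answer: -410839/115 ≈ -3572.5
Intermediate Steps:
-34*((-19/23 + 51/(-10)) + 111) = -34*((-19*1/23 + 51*(-1/10)) + 111) = -34*((-19/23 - 51/10) + 111) = -34*(-1363/230 + 111) = -34*24167/230 = -410839/115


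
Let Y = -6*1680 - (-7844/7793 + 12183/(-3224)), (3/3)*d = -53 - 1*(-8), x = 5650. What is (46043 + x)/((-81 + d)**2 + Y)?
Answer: 41895729096/4701374137 ≈ 8.9114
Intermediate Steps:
d = -45 (d = -53 - 1*(-8) = -53 + 8 = -45)
Y = -8165679335/810472 (Y = -10080 - (-7844*1/7793 + 12183*(-1/3224)) = -10080 - (-7844/7793 - 393/104) = -10080 - 1*(-3878425/810472) = -10080 + 3878425/810472 = -8165679335/810472 ≈ -10075.)
(46043 + x)/((-81 + d)**2 + Y) = (46043 + 5650)/((-81 - 45)**2 - 8165679335/810472) = 51693/((-126)**2 - 8165679335/810472) = 51693/(15876 - 8165679335/810472) = 51693/(4701374137/810472) = 51693*(810472/4701374137) = 41895729096/4701374137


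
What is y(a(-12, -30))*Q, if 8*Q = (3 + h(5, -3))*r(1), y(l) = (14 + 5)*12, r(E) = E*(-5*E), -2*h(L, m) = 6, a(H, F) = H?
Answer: 0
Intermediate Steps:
h(L, m) = -3 (h(L, m) = -½*6 = -3)
r(E) = -5*E²
y(l) = 228 (y(l) = 19*12 = 228)
Q = 0 (Q = ((3 - 3)*(-5*1²))/8 = (0*(-5*1))/8 = (0*(-5))/8 = (⅛)*0 = 0)
y(a(-12, -30))*Q = 228*0 = 0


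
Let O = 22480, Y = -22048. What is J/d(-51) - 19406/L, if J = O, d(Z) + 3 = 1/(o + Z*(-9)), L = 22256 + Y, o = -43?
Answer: -984674361/129688 ≈ -7592.6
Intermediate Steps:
L = 208 (L = 22256 - 22048 = 208)
d(Z) = -3 + 1/(-43 - 9*Z) (d(Z) = -3 + 1/(-43 + Z*(-9)) = -3 + 1/(-43 - 9*Z))
J = 22480
J/d(-51) - 19406/L = 22480/(((-130 - 27*(-51))/(43 + 9*(-51)))) - 19406/208 = 22480/(((-130 + 1377)/(43 - 459))) - 19406*1/208 = 22480/((1247/(-416))) - 9703/104 = 22480/((-1/416*1247)) - 9703/104 = 22480/(-1247/416) - 9703/104 = 22480*(-416/1247) - 9703/104 = -9351680/1247 - 9703/104 = -984674361/129688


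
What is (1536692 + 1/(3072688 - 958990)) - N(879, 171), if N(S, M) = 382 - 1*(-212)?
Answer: 3246847270405/2113698 ≈ 1.5361e+6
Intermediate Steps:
N(S, M) = 594 (N(S, M) = 382 + 212 = 594)
(1536692 + 1/(3072688 - 958990)) - N(879, 171) = (1536692 + 1/(3072688 - 958990)) - 1*594 = (1536692 + 1/2113698) - 594 = 3248102807017/2113698 - 594 = 3246847270405/2113698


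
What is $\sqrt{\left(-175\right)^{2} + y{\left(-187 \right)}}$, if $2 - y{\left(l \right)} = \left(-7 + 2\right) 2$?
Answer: $\sqrt{30637} \approx 175.03$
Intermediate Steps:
$y{\left(l \right)} = 12$ ($y{\left(l \right)} = 2 - \left(-7 + 2\right) 2 = 2 - \left(-5\right) 2 = 2 - -10 = 2 + 10 = 12$)
$\sqrt{\left(-175\right)^{2} + y{\left(-187 \right)}} = \sqrt{\left(-175\right)^{2} + 12} = \sqrt{30625 + 12} = \sqrt{30637}$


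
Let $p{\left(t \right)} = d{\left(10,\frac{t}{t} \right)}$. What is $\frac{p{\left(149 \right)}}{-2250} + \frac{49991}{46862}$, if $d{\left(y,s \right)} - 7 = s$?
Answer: $\frac{56052427}{52719750} \approx 1.0632$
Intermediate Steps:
$d{\left(y,s \right)} = 7 + s$
$p{\left(t \right)} = 8$ ($p{\left(t \right)} = 7 + \frac{t}{t} = 7 + 1 = 8$)
$\frac{p{\left(149 \right)}}{-2250} + \frac{49991}{46862} = \frac{8}{-2250} + \frac{49991}{46862} = 8 \left(- \frac{1}{2250}\right) + 49991 \cdot \frac{1}{46862} = - \frac{4}{1125} + \frac{49991}{46862} = \frac{56052427}{52719750}$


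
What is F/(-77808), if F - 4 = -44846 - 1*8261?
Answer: 17701/25936 ≈ 0.68249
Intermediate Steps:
F = -53103 (F = 4 + (-44846 - 1*8261) = 4 + (-44846 - 8261) = 4 - 53107 = -53103)
F/(-77808) = -53103/(-77808) = -53103*(-1/77808) = 17701/25936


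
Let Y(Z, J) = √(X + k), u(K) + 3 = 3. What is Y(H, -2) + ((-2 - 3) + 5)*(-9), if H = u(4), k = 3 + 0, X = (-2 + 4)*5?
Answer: √13 ≈ 3.6056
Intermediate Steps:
u(K) = 0 (u(K) = -3 + 3 = 0)
X = 10 (X = 2*5 = 10)
k = 3
H = 0
Y(Z, J) = √13 (Y(Z, J) = √(10 + 3) = √13)
Y(H, -2) + ((-2 - 3) + 5)*(-9) = √13 + ((-2 - 3) + 5)*(-9) = √13 + (-5 + 5)*(-9) = √13 + 0*(-9) = √13 + 0 = √13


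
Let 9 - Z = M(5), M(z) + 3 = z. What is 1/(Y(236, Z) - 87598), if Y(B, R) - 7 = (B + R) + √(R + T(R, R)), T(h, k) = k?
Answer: -43674/3814836545 - √14/7629673090 ≈ -1.1449e-5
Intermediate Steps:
M(z) = -3 + z
Z = 7 (Z = 9 - (-3 + 5) = 9 - 1*2 = 9 - 2 = 7)
Y(B, R) = 7 + B + R + √2*√R (Y(B, R) = 7 + ((B + R) + √(R + R)) = 7 + ((B + R) + √(2*R)) = 7 + ((B + R) + √2*√R) = 7 + (B + R + √2*√R) = 7 + B + R + √2*√R)
1/(Y(236, Z) - 87598) = 1/((7 + 236 + 7 + √2*√7) - 87598) = 1/((7 + 236 + 7 + √14) - 87598) = 1/((250 + √14) - 87598) = 1/(-87348 + √14)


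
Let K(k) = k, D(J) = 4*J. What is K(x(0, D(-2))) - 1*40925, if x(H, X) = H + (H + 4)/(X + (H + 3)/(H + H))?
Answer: -40925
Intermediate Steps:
x(H, X) = H + (4 + H)/(X + (3 + H)/(2*H)) (x(H, X) = H + (4 + H)/(X + (3 + H)/((2*H))) = H + (4 + H)/(X + (3 + H)*(1/(2*H))) = H + (4 + H)/(X + (3 + H)/(2*H)))
K(x(0, D(-2))) - 1*40925 = 0*(11 + 3*0 + 2*0*(4*(-2)))/(3 + 0 + 2*0*(4*(-2))) - 1*40925 = 0*(11 + 0 + 2*0*(-8))/(3 + 0 + 2*0*(-8)) - 40925 = 0*(11 + 0 + 0)/(3 + 0 + 0) - 40925 = 0*11/3 - 40925 = 0*(⅓)*11 - 40925 = 0 - 40925 = -40925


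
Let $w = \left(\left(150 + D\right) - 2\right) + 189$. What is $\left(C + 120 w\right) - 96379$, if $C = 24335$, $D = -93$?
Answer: $-42764$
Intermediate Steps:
$w = 244$ ($w = \left(\left(150 - 93\right) - 2\right) + 189 = \left(57 - 2\right) + 189 = 55 + 189 = 244$)
$\left(C + 120 w\right) - 96379 = \left(24335 + 120 \cdot 244\right) - 96379 = \left(24335 + 29280\right) - 96379 = 53615 - 96379 = -42764$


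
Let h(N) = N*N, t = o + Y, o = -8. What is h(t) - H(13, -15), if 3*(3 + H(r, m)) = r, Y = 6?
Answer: 8/3 ≈ 2.6667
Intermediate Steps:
H(r, m) = -3 + r/3
t = -2 (t = -8 + 6 = -2)
h(N) = N**2
h(t) - H(13, -15) = (-2)**2 - (-3 + (1/3)*13) = 4 - (-3 + 13/3) = 4 - 1*4/3 = 4 - 4/3 = 8/3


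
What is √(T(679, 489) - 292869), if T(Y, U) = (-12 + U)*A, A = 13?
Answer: 6*I*√7963 ≈ 535.41*I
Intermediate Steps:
T(Y, U) = -156 + 13*U (T(Y, U) = (-12 + U)*13 = -156 + 13*U)
√(T(679, 489) - 292869) = √((-156 + 13*489) - 292869) = √((-156 + 6357) - 292869) = √(6201 - 292869) = √(-286668) = 6*I*√7963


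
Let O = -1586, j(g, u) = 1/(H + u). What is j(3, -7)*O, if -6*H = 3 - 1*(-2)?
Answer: 9516/47 ≈ 202.47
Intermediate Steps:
H = -5/6 (H = -(3 - 1*(-2))/6 = -(3 + 2)/6 = -1/6*5 = -5/6 ≈ -0.83333)
j(g, u) = 1/(-5/6 + u)
j(3, -7)*O = (6/(-5 + 6*(-7)))*(-1586) = (6/(-5 - 42))*(-1586) = (6/(-47))*(-1586) = (6*(-1/47))*(-1586) = -6/47*(-1586) = 9516/47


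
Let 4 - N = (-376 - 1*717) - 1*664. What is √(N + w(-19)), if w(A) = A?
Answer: √1742 ≈ 41.737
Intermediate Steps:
N = 1761 (N = 4 - ((-376 - 1*717) - 1*664) = 4 - ((-376 - 717) - 664) = 4 - (-1093 - 664) = 4 - 1*(-1757) = 4 + 1757 = 1761)
√(N + w(-19)) = √(1761 - 19) = √1742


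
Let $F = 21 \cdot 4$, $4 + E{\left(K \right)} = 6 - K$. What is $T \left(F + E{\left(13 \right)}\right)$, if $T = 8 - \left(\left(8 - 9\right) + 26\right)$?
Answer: $-1241$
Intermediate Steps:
$E{\left(K \right)} = 2 - K$ ($E{\left(K \right)} = -4 - \left(-6 + K\right) = 2 - K$)
$T = -17$ ($T = 8 - \left(-1 + 26\right) = 8 - 25 = -17$)
$F = 84$
$T \left(F + E{\left(13 \right)}\right) = - 17 \left(84 + \left(2 - 13\right)\right) = - 17 \left(84 - 11\right) = \left(-17\right) 73 = -1241$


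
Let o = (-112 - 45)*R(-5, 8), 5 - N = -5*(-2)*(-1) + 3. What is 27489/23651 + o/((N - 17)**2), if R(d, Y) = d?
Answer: 3850652/118255 ≈ 32.562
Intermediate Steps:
N = 12 (N = 5 - (-5*(-2)*(-1) + 3) = 5 - (10*(-1) + 3) = 5 - (-10 + 3) = 5 - 1*(-7) = 5 + 7 = 12)
o = 785 (o = (-112 - 45)*(-5) = -157*(-5) = 785)
27489/23651 + o/((N - 17)**2) = 27489/23651 + 785/((12 - 17)**2) = 27489*(1/23651) + 785/((-5)**2) = 27489/23651 + 785/25 = 27489/23651 + 785*(1/25) = 27489/23651 + 157/5 = 3850652/118255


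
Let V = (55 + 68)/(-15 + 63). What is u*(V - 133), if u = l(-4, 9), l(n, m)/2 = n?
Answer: 2087/2 ≈ 1043.5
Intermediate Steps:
l(n, m) = 2*n
u = -8 (u = 2*(-4) = -8)
V = 41/16 (V = 123/48 = 123*(1/48) = 41/16 ≈ 2.5625)
u*(V - 133) = -8*(41/16 - 133) = -8*(-2087/16) = 2087/2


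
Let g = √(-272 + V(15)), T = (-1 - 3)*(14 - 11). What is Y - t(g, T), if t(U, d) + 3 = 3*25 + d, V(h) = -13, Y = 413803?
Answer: 413743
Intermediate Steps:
T = -12 (T = -4*3 = -12)
g = I*√285 (g = √(-272 - 13) = √(-285) = I*√285 ≈ 16.882*I)
t(U, d) = 72 + d (t(U, d) = -3 + (3*25 + d) = -3 + (75 + d) = 72 + d)
Y - t(g, T) = 413803 - (72 - 12) = 413803 - 1*60 = 413803 - 60 = 413743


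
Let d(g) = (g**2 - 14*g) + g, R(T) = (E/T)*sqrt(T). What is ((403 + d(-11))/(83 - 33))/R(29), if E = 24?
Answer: 667*sqrt(29)/1200 ≈ 2.9933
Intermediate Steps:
R(T) = 24/sqrt(T) (R(T) = (24/T)*sqrt(T) = 24/sqrt(T))
d(g) = g**2 - 13*g
((403 + d(-11))/(83 - 33))/R(29) = ((403 - 11*(-13 - 11))/(83 - 33))/((24/sqrt(29))) = ((403 - 11*(-24))/50)/((24*(sqrt(29)/29))) = ((403 + 264)*(1/50))/((24*sqrt(29)/29)) = (667*(1/50))*(sqrt(29)/24) = 667*(sqrt(29)/24)/50 = 667*sqrt(29)/1200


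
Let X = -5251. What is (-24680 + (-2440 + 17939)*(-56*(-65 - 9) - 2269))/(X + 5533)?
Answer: 29035945/282 ≈ 1.0296e+5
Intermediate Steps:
(-24680 + (-2440 + 17939)*(-56*(-65 - 9) - 2269))/(X + 5533) = (-24680 + (-2440 + 17939)*(-56*(-65 - 9) - 2269))/(-5251 + 5533) = (-24680 + 15499*(-56*(-74) - 2269))/282 = (-24680 + 15499*(4144 - 2269))*(1/282) = (-24680 + 15499*1875)*(1/282) = (-24680 + 29060625)*(1/282) = 29035945*(1/282) = 29035945/282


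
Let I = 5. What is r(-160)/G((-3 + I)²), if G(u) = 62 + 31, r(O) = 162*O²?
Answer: 1382400/31 ≈ 44594.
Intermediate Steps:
G(u) = 93
r(-160)/G((-3 + I)²) = (162*(-160)²)/93 = (162*25600)*(1/93) = 4147200*(1/93) = 1382400/31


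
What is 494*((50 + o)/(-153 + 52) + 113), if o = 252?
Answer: 5488834/101 ≈ 54345.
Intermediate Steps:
494*((50 + o)/(-153 + 52) + 113) = 494*((50 + 252)/(-153 + 52) + 113) = 494*(302/(-101) + 113) = 494*(302*(-1/101) + 113) = 494*(-302/101 + 113) = 494*(11111/101) = 5488834/101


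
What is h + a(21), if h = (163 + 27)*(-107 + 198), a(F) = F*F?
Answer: 17731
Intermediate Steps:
a(F) = F²
h = 17290 (h = 190*91 = 17290)
h + a(21) = 17290 + 21² = 17290 + 441 = 17731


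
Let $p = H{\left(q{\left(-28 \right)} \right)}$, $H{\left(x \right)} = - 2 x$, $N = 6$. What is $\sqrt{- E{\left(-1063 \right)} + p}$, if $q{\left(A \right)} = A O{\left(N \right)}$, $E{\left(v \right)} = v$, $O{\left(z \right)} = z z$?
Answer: $\sqrt{3079} \approx 55.489$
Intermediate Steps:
$O{\left(z \right)} = z^{2}$
$q{\left(A \right)} = 36 A$ ($q{\left(A \right)} = A 6^{2} = A 36 = 36 A$)
$p = 2016$ ($p = - 2 \cdot 36 \left(-28\right) = \left(-2\right) \left(-1008\right) = 2016$)
$\sqrt{- E{\left(-1063 \right)} + p} = \sqrt{\left(-1\right) \left(-1063\right) + 2016} = \sqrt{1063 + 2016} = \sqrt{3079}$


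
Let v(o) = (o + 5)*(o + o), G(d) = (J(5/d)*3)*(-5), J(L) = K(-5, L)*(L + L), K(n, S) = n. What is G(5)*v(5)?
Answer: 15000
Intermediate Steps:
J(L) = -10*L (J(L) = -5*(L + L) = -10*L)
G(d) = 750/d (G(d) = (-50/d*3)*(-5) = -150/d*(-5) = 750/d)
v(o) = 2*o*(5 + o) (v(o) = (5 + o)*(2*o) = 2*o*(5 + o))
G(5)*v(5) = (750/5)*(2*5*(5 + 5)) = (750*(⅕))*(2*5*10) = 150*100 = 15000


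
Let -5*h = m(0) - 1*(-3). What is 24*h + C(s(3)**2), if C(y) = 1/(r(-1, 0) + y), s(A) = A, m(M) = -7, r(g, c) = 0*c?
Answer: 869/45 ≈ 19.311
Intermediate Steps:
r(g, c) = 0
h = 4/5 (h = -(-7 - 1*(-3))/5 = -(-7 + 3)/5 = -1/5*(-4) = 4/5 ≈ 0.80000)
C(y) = 1/y (C(y) = 1/(0 + y) = 1/y)
24*h + C(s(3)**2) = 24*(4/5) + 1/(3**2) = 96/5 + 1/9 = 869/45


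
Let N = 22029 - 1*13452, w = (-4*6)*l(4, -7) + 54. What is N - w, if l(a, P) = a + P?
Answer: 8451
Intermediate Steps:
l(a, P) = P + a
w = 126 (w = (-4*6)*(-7 + 4) + 54 = -24*(-3) + 54 = 72 + 54 = 126)
N = 8577 (N = 22029 - 13452 = 8577)
N - w = 8577 - 1*126 = 8577 - 126 = 8451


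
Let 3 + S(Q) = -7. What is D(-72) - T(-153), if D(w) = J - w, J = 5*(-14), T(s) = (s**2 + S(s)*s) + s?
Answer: -24784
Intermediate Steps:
S(Q) = -10 (S(Q) = -3 - 7 = -10)
T(s) = s**2 - 9*s (T(s) = (s**2 - 10*s) + s = s**2 - 9*s)
J = -70
D(w) = -70 - w
D(-72) - T(-153) = (-70 - 1*(-72)) - (-153)*(-9 - 153) = (-70 + 72) - (-153)*(-162) = 2 - 1*24786 = 2 - 24786 = -24784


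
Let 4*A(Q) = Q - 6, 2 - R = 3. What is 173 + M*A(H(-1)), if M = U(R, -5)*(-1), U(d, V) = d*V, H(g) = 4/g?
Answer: 371/2 ≈ 185.50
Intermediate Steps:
R = -1 (R = 2 - 1*3 = 2 - 3 = -1)
A(Q) = -3/2 + Q/4 (A(Q) = (Q - 6)/4 = (-6 + Q)/4 = -3/2 + Q/4)
U(d, V) = V*d
M = -5 (M = -5*(-1)*(-1) = 5*(-1) = -5)
173 + M*A(H(-1)) = 173 - 5*(-3/2 + (4/(-1))/4) = 173 - 5*(-3/2 + (4*(-1))/4) = 173 - 5*(-3/2 + (¼)*(-4)) = 173 - 5*(-3/2 - 1) = 173 - 5*(-5/2) = 173 + 25/2 = 371/2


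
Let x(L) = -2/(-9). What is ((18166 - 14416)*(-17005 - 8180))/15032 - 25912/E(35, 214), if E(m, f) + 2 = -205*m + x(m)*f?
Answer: -73859483367/11762540 ≈ -6279.2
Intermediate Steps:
x(L) = 2/9 (x(L) = -2*(-⅑) = 2/9)
E(m, f) = -2 - 205*m + 2*f/9 (E(m, f) = -2 + (-205*m + 2*f/9) = -2 - 205*m + 2*f/9)
((18166 - 14416)*(-17005 - 8180))/15032 - 25912/E(35, 214) = ((18166 - 14416)*(-17005 - 8180))/15032 - 25912/(-2 - 205*35 + (2/9)*214) = (3750*(-25185))*(1/15032) - 25912/(-2 - 7175 + 428/9) = -94443750*1/15032 - 25912/(-64165/9) = -47221875/7516 - 25912*(-9/64165) = -47221875/7516 + 5688/1565 = -73859483367/11762540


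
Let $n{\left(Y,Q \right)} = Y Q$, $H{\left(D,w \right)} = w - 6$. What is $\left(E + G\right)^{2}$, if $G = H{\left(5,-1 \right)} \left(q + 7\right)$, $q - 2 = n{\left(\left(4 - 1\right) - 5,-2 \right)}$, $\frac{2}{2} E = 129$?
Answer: $1444$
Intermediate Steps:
$E = 129$
$H{\left(D,w \right)} = -6 + w$ ($H{\left(D,w \right)} = w - 6 = -6 + w$)
$n{\left(Y,Q \right)} = Q Y$
$q = 6$ ($q = 2 - 2 \left(\left(4 - 1\right) - 5\right) = 2 - 2 \left(3 - 5\right) = 2 - -4 = 2 + 4 = 6$)
$G = -91$ ($G = \left(-6 - 1\right) \left(6 + 7\right) = \left(-7\right) 13 = -91$)
$\left(E + G\right)^{2} = \left(129 - 91\right)^{2} = 38^{2} = 1444$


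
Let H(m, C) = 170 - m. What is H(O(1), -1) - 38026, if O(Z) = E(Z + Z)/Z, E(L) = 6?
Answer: -37862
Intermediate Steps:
O(Z) = 6/Z
H(O(1), -1) - 38026 = (170 - 6/1) - 38026 = (170 - 6) - 38026 = 164 - 38026 = -37862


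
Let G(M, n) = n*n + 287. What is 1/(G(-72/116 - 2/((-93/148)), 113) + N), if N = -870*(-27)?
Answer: 1/36546 ≈ 2.7363e-5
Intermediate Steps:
N = 23490
G(M, n) = 287 + n**2 (G(M, n) = n**2 + 287 = 287 + n**2)
1/(G(-72/116 - 2/((-93/148)), 113) + N) = 1/((287 + 113**2) + 23490) = 1/((287 + 12769) + 23490) = 1/(13056 + 23490) = 1/36546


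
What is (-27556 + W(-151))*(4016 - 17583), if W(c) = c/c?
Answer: 373838685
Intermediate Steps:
W(c) = 1
(-27556 + W(-151))*(4016 - 17583) = (-27556 + 1)*(4016 - 17583) = -27555*(-13567) = 373838685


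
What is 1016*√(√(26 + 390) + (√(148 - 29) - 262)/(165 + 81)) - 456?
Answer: -456 + 508*√(-64452 + 246*√119 + 242064*√26)/123 ≈ 4016.2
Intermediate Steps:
1016*√(√(26 + 390) + (√(148 - 29) - 262)/(165 + 81)) - 456 = 1016*√(√416 + (√119 - 262)/246) - 456 = 1016*√(4*√26 + (-262 + √119)*(1/246)) - 456 = 1016*√(4*√26 + (-131/123 + √119/246)) - 456 = 1016*√(-131/123 + 4*√26 + √119/246) - 456 = -456 + 1016*√(-131/123 + 4*√26 + √119/246)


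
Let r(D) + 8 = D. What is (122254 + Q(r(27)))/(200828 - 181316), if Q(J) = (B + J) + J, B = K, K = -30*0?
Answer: 3397/542 ≈ 6.2675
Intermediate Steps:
r(D) = -8 + D
K = 0
B = 0
Q(J) = 2*J (Q(J) = (0 + J) + J = J + J = 2*J)
(122254 + Q(r(27)))/(200828 - 181316) = (122254 + 2*(-8 + 27))/(200828 - 181316) = (122254 + 2*19)/19512 = (122254 + 38)*(1/19512) = 122292*(1/19512) = 3397/542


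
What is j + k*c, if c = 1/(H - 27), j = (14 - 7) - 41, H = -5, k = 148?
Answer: -309/8 ≈ -38.625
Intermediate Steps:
j = -34 (j = 7 - 41 = -34)
c = -1/32 (c = 1/(-5 - 27) = 1/(-32) = -1/32 ≈ -0.031250)
j + k*c = -34 + 148*(-1/32) = -34 - 37/8 = -309/8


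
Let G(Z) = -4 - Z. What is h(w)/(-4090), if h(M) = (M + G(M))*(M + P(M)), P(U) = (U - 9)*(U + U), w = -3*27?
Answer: 28998/2045 ≈ 14.180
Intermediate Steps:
w = -81
P(U) = 2*U*(-9 + U) (P(U) = (-9 + U)*(2*U) = 2*U*(-9 + U))
h(M) = -4*M - 8*M*(-9 + M) (h(M) = (M + (-4 - M))*(M + 2*M*(-9 + M)) = -4*(M + 2*M*(-9 + M)) = -4*M - 8*M*(-9 + M))
h(w)/(-4090) = (4*(-81)*(17 - 2*(-81)))/(-4090) = (4*(-81)*(17 + 162))*(-1/4090) = (4*(-81)*179)*(-1/4090) = -57996*(-1/4090) = 28998/2045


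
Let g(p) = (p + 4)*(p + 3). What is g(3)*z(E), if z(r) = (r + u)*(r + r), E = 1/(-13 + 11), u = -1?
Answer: 63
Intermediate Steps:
g(p) = (3 + p)*(4 + p) (g(p) = (4 + p)*(3 + p) = (3 + p)*(4 + p))
E = -½ (E = 1/(-2) = -½ ≈ -0.50000)
z(r) = 2*r*(-1 + r) (z(r) = (r - 1)*(r + r) = (-1 + r)*(2*r) = 2*r*(-1 + r))
g(3)*z(E) = (12 + 3² + 7*3)*(2*(-½)*(-1 - ½)) = (12 + 9 + 21)*(2*(-½)*(-3/2)) = 42*(3/2) = 63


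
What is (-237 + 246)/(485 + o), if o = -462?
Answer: 9/23 ≈ 0.39130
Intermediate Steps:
(-237 + 246)/(485 + o) = (-237 + 246)/(485 - 462) = 9/23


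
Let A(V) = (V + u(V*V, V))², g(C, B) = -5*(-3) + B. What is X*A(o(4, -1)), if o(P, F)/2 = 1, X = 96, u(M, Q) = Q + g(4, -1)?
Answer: 31104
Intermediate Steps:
g(C, B) = 15 + B
u(M, Q) = 14 + Q (u(M, Q) = Q + (15 - 1) = Q + 14 = 14 + Q)
o(P, F) = 2 (o(P, F) = 2*1 = 2)
A(V) = (14 + 2*V)² (A(V) = (V + (14 + V))² = (14 + 2*V)²)
X*A(o(4, -1)) = 96*(4*(7 + 2)²) = 96*(4*9²) = 96*(4*81) = 96*324 = 31104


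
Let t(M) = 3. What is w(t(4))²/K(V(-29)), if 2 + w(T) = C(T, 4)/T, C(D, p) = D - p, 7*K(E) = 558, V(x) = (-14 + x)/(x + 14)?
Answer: 343/5022 ≈ 0.068300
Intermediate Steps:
V(x) = (-14 + x)/(14 + x)
K(E) = 558/7 (K(E) = (⅐)*558 = 558/7)
w(T) = -2 + (-4 + T)/T (w(T) = -2 + (T - 1*4)/T = -2 + (T - 4)/T = -2 + (-4 + T)/T)
w(t(4))²/K(V(-29)) = ((-4 - 1*3)/3)²/(558/7) = ((-4 - 3)/3)²*(7/558) = ((⅓)*(-7))²*(7/558) = (-7/3)²*(7/558) = (49/9)*(7/558) = 343/5022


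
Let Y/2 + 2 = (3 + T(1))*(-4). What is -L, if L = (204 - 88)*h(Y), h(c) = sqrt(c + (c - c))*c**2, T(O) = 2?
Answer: -449152*I*sqrt(11) ≈ -1.4897e+6*I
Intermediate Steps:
Y = -44 (Y = -4 + 2*((3 + 2)*(-4)) = -4 + 2*(5*(-4)) = -4 + 2*(-20) = -4 - 40 = -44)
h(c) = c**(5/2) (h(c) = sqrt(c + 0)*c**2 = sqrt(c)*c**2 = c**(5/2))
L = 449152*I*sqrt(11) (L = (204 - 88)*(-44)**(5/2) = 116*(3872*I*sqrt(11)) = 449152*I*sqrt(11) ≈ 1.4897e+6*I)
-L = -449152*I*sqrt(11)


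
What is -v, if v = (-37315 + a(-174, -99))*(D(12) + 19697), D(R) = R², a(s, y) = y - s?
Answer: 738878840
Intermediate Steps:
v = -738878840 (v = (-37315 + (-99 - 1*(-174)))*(12² + 19697) = (-37315 + (-99 + 174))*(144 + 19697) = (-37315 + 75)*19841 = -37240*19841 = -738878840)
-v = -1*(-738878840) = 738878840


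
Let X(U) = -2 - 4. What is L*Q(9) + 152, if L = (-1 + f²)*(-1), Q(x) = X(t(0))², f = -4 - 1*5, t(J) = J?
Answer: -2728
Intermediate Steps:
f = -9 (f = -4 - 5 = -9)
X(U) = -6
Q(x) = 36 (Q(x) = (-6)² = 36)
L = -80 (L = (-1 + (-9)²)*(-1) = (-1 + 81)*(-1) = 80*(-1) = -80)
L*Q(9) + 152 = -80*36 + 152 = -2880 + 152 = -2728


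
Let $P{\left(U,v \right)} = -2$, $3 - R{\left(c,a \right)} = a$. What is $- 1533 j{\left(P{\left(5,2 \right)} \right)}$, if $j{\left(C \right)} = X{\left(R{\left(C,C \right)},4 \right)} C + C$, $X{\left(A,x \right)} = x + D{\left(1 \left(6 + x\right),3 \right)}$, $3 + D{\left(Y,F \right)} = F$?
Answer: $15330$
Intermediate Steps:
$R{\left(c,a \right)} = 3 - a$
$D{\left(Y,F \right)} = -3 + F$
$X{\left(A,x \right)} = x$ ($X{\left(A,x \right)} = x + \left(-3 + 3\right) = x + 0 = x$)
$j{\left(C \right)} = 5 C$ ($j{\left(C \right)} = 4 C + C = 5 C$)
$- 1533 j{\left(P{\left(5,2 \right)} \right)} = - 1533 \cdot 5 \left(-2\right) = \left(-1533\right) \left(-10\right) = 15330$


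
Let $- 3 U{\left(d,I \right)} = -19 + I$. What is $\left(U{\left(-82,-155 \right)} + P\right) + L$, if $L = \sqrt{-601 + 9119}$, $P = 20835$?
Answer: $20893 + \sqrt{8518} \approx 20985.0$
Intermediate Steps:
$U{\left(d,I \right)} = \frac{19}{3} - \frac{I}{3}$ ($U{\left(d,I \right)} = - \frac{-19 + I}{3} = \frac{19}{3} - \frac{I}{3}$)
$L = \sqrt{8518} \approx 92.293$
$\left(U{\left(-82,-155 \right)} + P\right) + L = \left(\left(\frac{19}{3} - - \frac{155}{3}\right) + 20835\right) + \sqrt{8518} = \left(\left(\frac{19}{3} + \frac{155}{3}\right) + 20835\right) + \sqrt{8518} = \left(58 + 20835\right) + \sqrt{8518} = 20893 + \sqrt{8518}$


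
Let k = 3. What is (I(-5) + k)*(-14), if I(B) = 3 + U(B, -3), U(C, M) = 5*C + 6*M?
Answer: 518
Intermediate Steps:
I(B) = -15 + 5*B (I(B) = 3 + (5*B + 6*(-3)) = 3 + (5*B - 18) = 3 + (-18 + 5*B) = -15 + 5*B)
(I(-5) + k)*(-14) = ((-15 + 5*(-5)) + 3)*(-14) = ((-15 - 25) + 3)*(-14) = (-40 + 3)*(-14) = -37*(-14) = 518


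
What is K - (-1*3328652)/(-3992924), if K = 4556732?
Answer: 4548670308929/998231 ≈ 4.5567e+6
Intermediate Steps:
K - (-1*3328652)/(-3992924) = 4556732 - (-1*3328652)/(-3992924) = 4556732 - (-3328652)*(-1)/3992924 = 4556732 - 1*832163/998231 = 4556732 - 832163/998231 = 4548670308929/998231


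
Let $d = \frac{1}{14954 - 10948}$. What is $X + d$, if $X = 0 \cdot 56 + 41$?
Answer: $\frac{164247}{4006} \approx 41.0$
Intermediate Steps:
$X = 41$ ($X = 0 + 41 = 41$)
$d = \frac{1}{4006} \approx 0.00024963$
$X + d = 41 + \frac{1}{4006} = \frac{164247}{4006}$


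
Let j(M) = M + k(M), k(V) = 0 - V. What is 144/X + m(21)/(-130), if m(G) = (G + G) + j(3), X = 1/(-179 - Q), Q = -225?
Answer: 430539/65 ≈ 6623.7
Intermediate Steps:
k(V) = -V
X = 1/46 (X = 1/(-179 - 1*(-225)) = 1/(-179 + 225) = 1/46 ≈ 0.021739)
j(M) = 0 (j(M) = M - M = 0)
m(G) = 2*G (m(G) = (G + G) + 0 = 2*G + 0 = 2*G)
144/X + m(21)/(-130) = 144/(1/46) + (2*21)/(-130) = 144*46 + 42*(-1/130) = 6624 - 21/65 = 430539/65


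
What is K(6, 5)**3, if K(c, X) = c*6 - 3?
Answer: 35937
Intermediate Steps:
K(c, X) = -3 + 6*c (K(c, X) = 6*c - 3 = -3 + 6*c)
K(6, 5)**3 = (-3 + 6*6)**3 = (-3 + 36)**3 = 33**3 = 35937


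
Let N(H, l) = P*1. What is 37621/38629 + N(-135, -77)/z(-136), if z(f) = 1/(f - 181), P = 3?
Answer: -36698558/38629 ≈ -950.03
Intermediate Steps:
N(H, l) = 3 (N(H, l) = 3*1 = 3)
z(f) = 1/(-181 + f)
37621/38629 + N(-135, -77)/z(-136) = 37621/38629 + 3/(1/(-181 - 136)) = 37621*(1/38629) + 3/(1/(-317)) = 37621/38629 + 3/(-1/317) = 37621/38629 + 3*(-317) = 37621/38629 - 951 = -36698558/38629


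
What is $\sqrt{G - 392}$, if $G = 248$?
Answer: $12 i \approx 12.0 i$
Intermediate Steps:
$\sqrt{G - 392} = \sqrt{248 - 392} = \sqrt{-144} = 12 i$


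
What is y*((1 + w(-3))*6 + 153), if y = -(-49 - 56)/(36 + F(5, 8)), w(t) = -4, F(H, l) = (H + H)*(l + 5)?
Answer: 14175/166 ≈ 85.392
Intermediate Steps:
F(H, l) = 2*H*(5 + l) (F(H, l) = (2*H)*(5 + l) = 2*H*(5 + l))
y = 105/166 (y = -(-49 - 56)/(36 + 2*5*(5 + 8)) = -(-105)/(36 + 2*5*13) = -(-105)/(36 + 130) = -(-105)/166 = -1*(-105/166) = 105/166 ≈ 0.63253)
y*((1 + w(-3))*6 + 153) = 105*((1 - 4)*6 + 153)/166 = 105*(-3*6 + 153)/166 = 105*(-18 + 153)/166 = (105/166)*135 = 14175/166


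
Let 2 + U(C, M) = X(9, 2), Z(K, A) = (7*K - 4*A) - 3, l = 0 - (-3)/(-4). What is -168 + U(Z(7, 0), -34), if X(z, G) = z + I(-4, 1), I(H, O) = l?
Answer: -647/4 ≈ -161.75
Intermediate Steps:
l = -3/4 (l = 0 - (-3)*(-1)/4 = 0 - 1*3/4 = 0 - 3/4 = -3/4 ≈ -0.75000)
Z(K, A) = -3 - 4*A + 7*K (Z(K, A) = (-4*A + 7*K) - 3 = -3 - 4*A + 7*K)
I(H, O) = -3/4
X(z, G) = -3/4 + z (X(z, G) = z - 3/4 = -3/4 + z)
U(C, M) = 25/4 (U(C, M) = -2 + (-3/4 + 9) = -2 + 33/4 = 25/4)
-168 + U(Z(7, 0), -34) = -168 + 25/4 = -647/4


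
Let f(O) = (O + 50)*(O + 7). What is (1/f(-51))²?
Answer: 1/1936 ≈ 0.00051653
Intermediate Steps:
f(O) = (7 + O)*(50 + O) (f(O) = (50 + O)*(7 + O) = (7 + O)*(50 + O))
(1/f(-51))² = (1/(350 + (-51)² + 57*(-51)))² = (1/(350 + 2601 - 2907))² = (1/44)² = 1/1936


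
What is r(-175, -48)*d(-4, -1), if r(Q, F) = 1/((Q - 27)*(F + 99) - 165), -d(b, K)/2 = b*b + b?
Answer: 8/3489 ≈ 0.0022929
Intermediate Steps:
d(b, K) = -2*b - 2*b² (d(b, K) = -2*(b*b + b) = -2*(b² + b) = -2*(b + b²) = -2*b - 2*b²)
r(Q, F) = 1/(-165 + (-27 + Q)*(99 + F)) (r(Q, F) = 1/((-27 + Q)*(99 + F) - 165) = 1/(-165 + (-27 + Q)*(99 + F)))
r(-175, -48)*d(-4, -1) = (-2*(-4)*(1 - 4))/(-2838 - 27*(-48) + 99*(-175) - 48*(-175)) = (-2*(-4)*(-3))/(-2838 + 1296 - 17325 + 8400) = -24/(-10467) = -1/10467*(-24) = 8/3489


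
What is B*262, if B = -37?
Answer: -9694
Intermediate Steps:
B*262 = -37*262 = -9694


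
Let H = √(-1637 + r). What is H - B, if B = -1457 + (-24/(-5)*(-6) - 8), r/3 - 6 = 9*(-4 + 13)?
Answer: 7469/5 + 4*I*√86 ≈ 1493.8 + 37.094*I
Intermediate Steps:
r = 261 (r = 18 + 3*(9*(-4 + 13)) = 18 + 3*(9*9) = 18 + 3*81 = 18 + 243 = 261)
H = 4*I*√86 (H = √(-1637 + 261) = √(-1376) = 4*I*√86 ≈ 37.094*I)
B = -7469/5 (B = -1457 + (-24*(-⅕)*(-6) - 8) = -1457 + ((24/5)*(-6) - 8) = -1457 + (-144/5 - 8) = -1457 - 184/5 = -7469/5 ≈ -1493.8)
H - B = 4*I*√86 - 1*(-7469/5) = 4*I*√86 + 7469/5 = 7469/5 + 4*I*√86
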